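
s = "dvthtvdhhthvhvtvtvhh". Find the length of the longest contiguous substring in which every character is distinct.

[d] len 1
[d, v] len 2
[d, v, t] len 3
[d, v, t, h] len 4
[h, t] len 2
[h, t, v] len 3
[h, t, v, d] len 4
[t, v, d, h] len 4
[h] len 1
[h, t] len 2
[t, h] len 2
[t, h, v] len 3
[v, h] len 2
[h, v] len 2
[h, v, t] len 3
[t, v] len 2
[v, t] len 2
[t, v] len 2
[t, v, h] len 3
[h] len 1
Longest all-distinct length: 4.

4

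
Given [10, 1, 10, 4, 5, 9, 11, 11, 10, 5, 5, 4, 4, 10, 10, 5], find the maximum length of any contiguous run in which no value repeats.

add 10: [10] len 1
add 1: [10, 1] len 2
add 10 (repeat 10, move left end past it): [1, 10] len 2
add 4: [1, 10, 4] len 3
add 5: [1, 10, 4, 5] len 4
add 9: [1, 10, 4, 5, 9] len 5
add 11: [1, 10, 4, 5, 9, 11] len 6
add 11 (repeat 11, move left end past it): [11] len 1
add 10: [11, 10] len 2
add 5: [11, 10, 5] len 3
add 5 (repeat 5, move left end past it): [5] len 1
add 4: [5, 4] len 2
add 4 (repeat 4, move left end past it): [4] len 1
add 10: [4, 10] len 2
add 10 (repeat 10, move left end past it): [10] len 1
add 5: [10, 5] len 2
Longest all-distinct length: 6.

6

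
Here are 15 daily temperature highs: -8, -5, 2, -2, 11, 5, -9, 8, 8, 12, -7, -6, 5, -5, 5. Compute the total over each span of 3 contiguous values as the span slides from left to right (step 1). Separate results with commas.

-11, -5, 11, 14, 7, 4, 7, 28, 13, -1, -8, -6, 5

-8 -5 2 → sum -11
-5 2 -2 → sum -5
2 -2 11 → sum 11
-2 11 5 → sum 14
11 5 -9 → sum 7
5 -9 8 → sum 4
-9 8 8 → sum 7
8 8 12 → sum 28
8 12 -7 → sum 13
12 -7 -6 → sum -1
-7 -6 5 → sum -8
-6 5 -5 → sum -6
5 -5 5 → sum 5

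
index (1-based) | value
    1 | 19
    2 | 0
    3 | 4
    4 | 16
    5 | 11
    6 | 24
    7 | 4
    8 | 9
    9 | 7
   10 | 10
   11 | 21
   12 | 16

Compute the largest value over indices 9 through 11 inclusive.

21

Elements at indices 9..11: 7, 10, 21
max(7, 10, 21) = 21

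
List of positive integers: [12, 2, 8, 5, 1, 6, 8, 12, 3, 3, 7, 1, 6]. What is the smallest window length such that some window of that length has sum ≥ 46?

add 12: running sum 12 < 46
add 2: running sum 14 < 46
add 8: running sum 22 < 46
add 5: running sum 27 < 46
add 1: running sum 28 < 46
add 6: running sum 34 < 46
add 8: running sum 42 < 46
end 7: [12, 2, 8, 5, 1, 6, 8, 12] sum 54, len 8
end 8: [12, 2, 8, 5, 1, 6, 8, 12, 3] sum 57, len 9
end 9: [8, 5, 1, 6, 8, 12, 3, 3] sum 46, len 8
end 10: [8, 5, 1, 6, 8, 12, 3, 3, 7] sum 53, len 9
end 11: [5, 1, 6, 8, 12, 3, 3, 7, 1] sum 46, len 9
end 12: [6, 8, 12, 3, 3, 7, 1, 6] sum 46, len 8
Shortest qualifying length: 8.

8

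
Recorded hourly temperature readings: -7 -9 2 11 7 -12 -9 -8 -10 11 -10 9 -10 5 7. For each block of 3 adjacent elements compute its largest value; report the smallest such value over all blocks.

-8

Each size-3 window and its max:
[-7, -9, 2] → max 2
[-9, 2, 11] → max 11
[2, 11, 7] → max 11
[11, 7, -12] → max 11
[7, -12, -9] → max 7
[-12, -9, -8] → max -8
[-9, -8, -10] → max -8
[-8, -10, 11] → max 11
[-10, 11, -10] → max 11
[11, -10, 9] → max 11
[-10, 9, -10] → max 9
[9, -10, 5] → max 9
[-10, 5, 7] → max 7
Smallest of these is -8.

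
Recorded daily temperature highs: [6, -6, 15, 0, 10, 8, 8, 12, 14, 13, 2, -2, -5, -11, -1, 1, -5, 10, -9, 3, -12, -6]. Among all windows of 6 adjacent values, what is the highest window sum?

6 -6 15 0 10 8 → sum 33
-6 15 0 10 8 8 → sum 35
15 0 10 8 8 12 → sum 53
0 10 8 8 12 14 → sum 52
10 8 8 12 14 13 → sum 65
8 8 12 14 13 2 → sum 57
8 12 14 13 2 -2 → sum 47
12 14 13 2 -2 -5 → sum 34
14 13 2 -2 -5 -11 → sum 11
13 2 -2 -5 -11 -1 → sum -4
2 -2 -5 -11 -1 1 → sum -16
-2 -5 -11 -1 1 -5 → sum -23
-5 -11 -1 1 -5 10 → sum -11
-11 -1 1 -5 10 -9 → sum -15
-1 1 -5 10 -9 3 → sum -1
1 -5 10 -9 3 -12 → sum -12
-5 10 -9 3 -12 -6 → sum -19
Highest of these is 65.

65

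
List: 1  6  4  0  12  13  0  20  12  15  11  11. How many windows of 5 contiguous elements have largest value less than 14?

(1, 6, 4, 0, 12) → max 12  < 14 ✓
(6, 4, 0, 12, 13) → max 13  < 14 ✓
(4, 0, 12, 13, 0) → max 13  < 14 ✓
(0, 12, 13, 0, 20) → max 20
(12, 13, 0, 20, 12) → max 20
(13, 0, 20, 12, 15) → max 20
(0, 20, 12, 15, 11) → max 20
(20, 12, 15, 11, 11) → max 20
3 windows satisfy the condition.

3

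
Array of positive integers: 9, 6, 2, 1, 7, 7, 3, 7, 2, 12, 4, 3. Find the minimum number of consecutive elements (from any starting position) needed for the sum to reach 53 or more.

10

add 9: running sum 9 < 53
add 6: running sum 15 < 53
add 2: running sum 17 < 53
add 1: running sum 18 < 53
add 7: running sum 25 < 53
add 7: running sum 32 < 53
add 3: running sum 35 < 53
add 7: running sum 42 < 53
add 2: running sum 44 < 53
add 12: shortest ending here [9, 6, 2, 1, 7, 7, 3, 7, 2, 12] sum 56, len 10
add 4: shortest ending here [9, 6, 2, 1, 7, 7, 3, 7, 2, 12, 4] sum 60, len 11
add 3: shortest ending here [6, 2, 1, 7, 7, 3, 7, 2, 12, 4, 3] sum 54, len 11
Shortest qualifying length: 10.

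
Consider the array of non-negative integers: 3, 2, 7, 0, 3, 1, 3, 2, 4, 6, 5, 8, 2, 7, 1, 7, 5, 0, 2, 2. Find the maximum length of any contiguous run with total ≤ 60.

add 3: [3] sum 3, len 1
add 2: [3, 2] sum 5, len 2
add 7: [3, 2, 7] sum 12, len 3
add 0: [3, 2, 7, 0] sum 12, len 4
add 3: [3, 2, 7, 0, 3] sum 15, len 5
add 1: [3, 2, 7, 0, 3, 1] sum 16, len 6
add 3: [3, 2, 7, 0, 3, 1, 3] sum 19, len 7
add 2: [3, 2, 7, 0, 3, 1, 3, 2] sum 21, len 8
add 4: [3, 2, 7, 0, 3, 1, 3, 2, 4] sum 25, len 9
add 6: [3, 2, 7, 0, 3, 1, 3, 2, 4, 6] sum 31, len 10
add 5: [3, 2, 7, 0, 3, 1, 3, 2, 4, 6, 5] sum 36, len 11
add 8: [3, 2, 7, 0, 3, 1, 3, 2, 4, 6, 5, 8] sum 44, len 12
add 2: [3, 2, 7, 0, 3, 1, 3, 2, 4, 6, 5, 8, 2] sum 46, len 13
add 7: [3, 2, 7, 0, 3, 1, 3, 2, 4, 6, 5, 8, 2, 7] sum 53, len 14
add 1: [3, 2, 7, 0, 3, 1, 3, 2, 4, 6, 5, 8, 2, 7, 1] sum 54, len 15
add 7: [2, 7, 0, 3, 1, 3, 2, 4, 6, 5, 8, 2, 7, 1, 7] sum 58, len 15
add 5: [0, 3, 1, 3, 2, 4, 6, 5, 8, 2, 7, 1, 7, 5] sum 54, len 14
add 0: [0, 3, 1, 3, 2, 4, 6, 5, 8, 2, 7, 1, 7, 5, 0] sum 54, len 15
add 2: [0, 3, 1, 3, 2, 4, 6, 5, 8, 2, 7, 1, 7, 5, 0, 2] sum 56, len 16
add 2: [0, 3, 1, 3, 2, 4, 6, 5, 8, 2, 7, 1, 7, 5, 0, 2, 2] sum 58, len 17
Longest length seen: 17.

17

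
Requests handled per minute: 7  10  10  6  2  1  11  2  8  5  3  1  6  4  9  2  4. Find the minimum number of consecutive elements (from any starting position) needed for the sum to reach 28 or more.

4

add 7: running sum 7 < 28
add 10: running sum 17 < 28
add 10: running sum 27 < 28
end 3: [7, 10, 10, 6] sum 33, len 4
end 4: [10, 10, 6, 2] sum 28, len 4
end 5: [10, 10, 6, 2, 1] sum 29, len 5
end 6: [10, 6, 2, 1, 11] sum 30, len 5
end 7: [10, 6, 2, 1, 11, 2] sum 32, len 6
end 8: [6, 2, 1, 11, 2, 8] sum 30, len 6
end 9: [2, 1, 11, 2, 8, 5] sum 29, len 6
end 10: [11, 2, 8, 5, 3] sum 29, len 5
end 11: [11, 2, 8, 5, 3, 1] sum 30, len 6
end 12: [11, 2, 8, 5, 3, 1, 6] sum 36, len 7
end 13: [2, 8, 5, 3, 1, 6, 4] sum 29, len 7
end 14: [5, 3, 1, 6, 4, 9] sum 28, len 6
end 15: [5, 3, 1, 6, 4, 9, 2] sum 30, len 7
end 16: [3, 1, 6, 4, 9, 2, 4] sum 29, len 7
Shortest qualifying length: 4.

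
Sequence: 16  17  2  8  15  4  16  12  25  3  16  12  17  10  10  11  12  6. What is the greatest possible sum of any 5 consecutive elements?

[16, 17, 2, 8, 15] → sum 58
[17, 2, 8, 15, 4] → sum 46
[2, 8, 15, 4, 16] → sum 45
[8, 15, 4, 16, 12] → sum 55
[15, 4, 16, 12, 25] → sum 72
[4, 16, 12, 25, 3] → sum 60
[16, 12, 25, 3, 16] → sum 72
[12, 25, 3, 16, 12] → sum 68
[25, 3, 16, 12, 17] → sum 73
[3, 16, 12, 17, 10] → sum 58
[16, 12, 17, 10, 10] → sum 65
[12, 17, 10, 10, 11] → sum 60
[17, 10, 10, 11, 12] → sum 60
[10, 10, 11, 12, 6] → sum 49
Greatest of these is 73.

73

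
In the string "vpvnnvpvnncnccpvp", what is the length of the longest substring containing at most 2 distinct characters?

Extend right; when distinct count exceeds 2, shrink from the left:
[v] 1 distinct, len 1
[v, p] 2 distinct, len 2
[v, p, v] 2 distinct, len 3
[v, n] 2 distinct, len 2
[v, n, n] 2 distinct, len 3
[v, n, n, v] 2 distinct, len 4
[v, p] 2 distinct, len 2
[v, p, v] 2 distinct, len 3
[v, n] 2 distinct, len 2
[v, n, n] 2 distinct, len 3
[n, n, c] 2 distinct, len 3
[n, n, c, n] 2 distinct, len 4
[n, n, c, n, c] 2 distinct, len 5
[n, n, c, n, c, c] 2 distinct, len 6
[c, c, p] 2 distinct, len 3
[p, v] 2 distinct, len 2
[p, v, p] 2 distinct, len 3
Longest length with ≤2 distinct: 6.

6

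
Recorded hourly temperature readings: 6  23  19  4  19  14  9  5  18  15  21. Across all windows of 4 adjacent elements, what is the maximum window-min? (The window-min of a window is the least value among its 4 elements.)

6 23 19 4 → min 4
23 19 4 19 → min 4
19 4 19 14 → min 4
4 19 14 9 → min 4
19 14 9 5 → min 5
14 9 5 18 → min 5
9 5 18 15 → min 5
5 18 15 21 → min 5
Maximum of these is 5.

5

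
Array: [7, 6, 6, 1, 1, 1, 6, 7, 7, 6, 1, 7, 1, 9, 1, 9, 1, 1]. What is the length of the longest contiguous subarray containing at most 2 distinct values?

Extend right; when distinct count exceeds 2, shrink from the left:
add 7: window [7] (1 distinct), len 1
add 6: window [7, 6] (2 distinct), len 2
add 6: window [7, 6, 6] (2 distinct), len 3
add 1: window [6, 6, 1] (2 distinct), len 3
add 1: window [6, 6, 1, 1] (2 distinct), len 4
add 1: window [6, 6, 1, 1, 1] (2 distinct), len 5
add 6: window [6, 6, 1, 1, 1, 6] (2 distinct), len 6
add 7: window [6, 7] (2 distinct), len 2
add 7: window [6, 7, 7] (2 distinct), len 3
add 6: window [6, 7, 7, 6] (2 distinct), len 4
add 1: window [6, 1] (2 distinct), len 2
add 7: window [1, 7] (2 distinct), len 2
add 1: window [1, 7, 1] (2 distinct), len 3
add 9: window [1, 9] (2 distinct), len 2
add 1: window [1, 9, 1] (2 distinct), len 3
add 9: window [1, 9, 1, 9] (2 distinct), len 4
add 1: window [1, 9, 1, 9, 1] (2 distinct), len 5
add 1: window [1, 9, 1, 9, 1, 1] (2 distinct), len 6
Longest length with ≤2 distinct: 6.

6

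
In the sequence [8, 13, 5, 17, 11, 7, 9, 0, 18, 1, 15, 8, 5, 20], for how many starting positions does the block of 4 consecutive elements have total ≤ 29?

[8, 13, 5, 17] → sum 43
[13, 5, 17, 11] → sum 46
[5, 17, 11, 7] → sum 40
[17, 11, 7, 9] → sum 44
[11, 7, 9, 0] → sum 27  ≤ 29 ✓
[7, 9, 0, 18] → sum 34
[9, 0, 18, 1] → sum 28  ≤ 29 ✓
[0, 18, 1, 15] → sum 34
[18, 1, 15, 8] → sum 42
[1, 15, 8, 5] → sum 29  ≤ 29 ✓
[15, 8, 5, 20] → sum 48
3 windows satisfy the condition.

3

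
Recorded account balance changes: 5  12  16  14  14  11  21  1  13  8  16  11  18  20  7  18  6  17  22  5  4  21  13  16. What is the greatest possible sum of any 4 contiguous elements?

65

5 12 16 14 → sum 47
12 16 14 14 → sum 56
16 14 14 11 → sum 55
14 14 11 21 → sum 60
14 11 21 1 → sum 47
11 21 1 13 → sum 46
21 1 13 8 → sum 43
1 13 8 16 → sum 38
13 8 16 11 → sum 48
8 16 11 18 → sum 53
16 11 18 20 → sum 65
11 18 20 7 → sum 56
18 20 7 18 → sum 63
20 7 18 6 → sum 51
7 18 6 17 → sum 48
18 6 17 22 → sum 63
6 17 22 5 → sum 50
17 22 5 4 → sum 48
22 5 4 21 → sum 52
5 4 21 13 → sum 43
4 21 13 16 → sum 54
Greatest of these is 65.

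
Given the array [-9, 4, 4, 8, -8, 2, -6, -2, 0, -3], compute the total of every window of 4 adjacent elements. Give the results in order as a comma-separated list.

[-9, 4, 4, 8] → sum 7
[4, 4, 8, -8] → sum 8
[4, 8, -8, 2] → sum 6
[8, -8, 2, -6] → sum -4
[-8, 2, -6, -2] → sum -14
[2, -6, -2, 0] → sum -6
[-6, -2, 0, -3] → sum -11

7, 8, 6, -4, -14, -6, -11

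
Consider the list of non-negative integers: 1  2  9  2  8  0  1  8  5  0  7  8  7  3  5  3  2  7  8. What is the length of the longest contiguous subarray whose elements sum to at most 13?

4

Extend to the right; shrink from the left whenever the sum exceeds 13:
[1] sum 1 len 1
[1, 2] sum 3 len 2
[1, 2, 9] sum 12 len 3
[2, 9, 2] sum 13 len 3
[2, 8] sum 10 len 2
[2, 8, 0] sum 10 len 3
[2, 8, 0, 1] sum 11 len 4
[0, 1, 8] sum 9 len 3
[8, 5] sum 13 len 2
[8, 5, 0] sum 13 len 3
[5, 0, 7] sum 12 len 3
[8] sum 8 len 1
[7] sum 7 len 1
[7, 3] sum 10 len 2
[3, 5] sum 8 len 2
[3, 5, 3] sum 11 len 3
[3, 5, 3, 2] sum 13 len 4
[3, 2, 7] sum 12 len 3
[8] sum 8 len 1
Longest length seen: 4.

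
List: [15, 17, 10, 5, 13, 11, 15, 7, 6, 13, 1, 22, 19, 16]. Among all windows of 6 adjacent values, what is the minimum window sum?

15 17 10 5 13 11 → sum 71
17 10 5 13 11 15 → sum 71
10 5 13 11 15 7 → sum 61
5 13 11 15 7 6 → sum 57
13 11 15 7 6 13 → sum 65
11 15 7 6 13 1 → sum 53
15 7 6 13 1 22 → sum 64
7 6 13 1 22 19 → sum 68
6 13 1 22 19 16 → sum 77
Minimum of these is 53.

53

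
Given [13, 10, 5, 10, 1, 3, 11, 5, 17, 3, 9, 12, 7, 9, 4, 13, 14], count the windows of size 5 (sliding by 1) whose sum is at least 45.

5

13 10 5 10 1 → sum 39
10 5 10 1 3 → sum 29
5 10 1 3 11 → sum 30
10 1 3 11 5 → sum 30
1 3 11 5 17 → sum 37
3 11 5 17 3 → sum 39
11 5 17 3 9 → sum 45  ≥ 45 ✓
5 17 3 9 12 → sum 46  ≥ 45 ✓
17 3 9 12 7 → sum 48  ≥ 45 ✓
3 9 12 7 9 → sum 40
9 12 7 9 4 → sum 41
12 7 9 4 13 → sum 45  ≥ 45 ✓
7 9 4 13 14 → sum 47  ≥ 45 ✓
5 windows satisfy the condition.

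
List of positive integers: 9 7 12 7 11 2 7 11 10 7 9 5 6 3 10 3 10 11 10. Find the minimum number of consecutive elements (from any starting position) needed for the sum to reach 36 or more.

add 9: running sum 9 < 36
add 7: running sum 16 < 36
add 12: running sum 28 < 36
add 7: running sum 35 < 36
end 4: [7, 12, 7, 11] sum 37, len 4
end 5: [7, 12, 7, 11, 2] sum 39, len 5
end 6: [12, 7, 11, 2, 7] sum 39, len 5
end 7: [7, 11, 2, 7, 11] sum 38, len 5
end 8: [11, 2, 7, 11, 10] sum 41, len 5
end 9: [2, 7, 11, 10, 7] sum 37, len 5
end 10: [11, 10, 7, 9] sum 37, len 4
end 11: [11, 10, 7, 9, 5] sum 42, len 5
end 12: [10, 7, 9, 5, 6] sum 37, len 5
end 13: [10, 7, 9, 5, 6, 3] sum 40, len 6
end 14: [7, 9, 5, 6, 3, 10] sum 40, len 6
end 15: [9, 5, 6, 3, 10, 3] sum 36, len 6
end 16: [5, 6, 3, 10, 3, 10] sum 37, len 6
end 17: [3, 10, 3, 10, 11] sum 37, len 5
end 18: [10, 3, 10, 11, 10] sum 44, len 5
Shortest qualifying length: 4.

4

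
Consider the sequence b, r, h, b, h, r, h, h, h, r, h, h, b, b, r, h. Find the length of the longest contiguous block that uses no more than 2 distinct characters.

[b] 1 distinct, len 1
[b, r] 2 distinct, len 2
[r, h] 2 distinct, len 2
[h, b] 2 distinct, len 2
[h, b, h] 2 distinct, len 3
[h, r] 2 distinct, len 2
[h, r, h] 2 distinct, len 3
[h, r, h, h] 2 distinct, len 4
[h, r, h, h, h] 2 distinct, len 5
[h, r, h, h, h, r] 2 distinct, len 6
[h, r, h, h, h, r, h] 2 distinct, len 7
[h, r, h, h, h, r, h, h] 2 distinct, len 8
[h, h, b] 2 distinct, len 3
[h, h, b, b] 2 distinct, len 4
[b, b, r] 2 distinct, len 3
[r, h] 2 distinct, len 2
Longest length with ≤2 distinct: 8.

8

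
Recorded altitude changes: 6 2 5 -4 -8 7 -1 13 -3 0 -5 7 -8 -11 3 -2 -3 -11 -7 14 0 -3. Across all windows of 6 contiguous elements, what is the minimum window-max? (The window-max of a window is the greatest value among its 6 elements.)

[6, 2, 5, -4, -8, 7] → max 7
[2, 5, -4, -8, 7, -1] → max 7
[5, -4, -8, 7, -1, 13] → max 13
[-4, -8, 7, -1, 13, -3] → max 13
[-8, 7, -1, 13, -3, 0] → max 13
[7, -1, 13, -3, 0, -5] → max 13
[-1, 13, -3, 0, -5, 7] → max 13
[13, -3, 0, -5, 7, -8] → max 13
[-3, 0, -5, 7, -8, -11] → max 7
[0, -5, 7, -8, -11, 3] → max 7
[-5, 7, -8, -11, 3, -2] → max 7
[7, -8, -11, 3, -2, -3] → max 7
[-8, -11, 3, -2, -3, -11] → max 3
[-11, 3, -2, -3, -11, -7] → max 3
[3, -2, -3, -11, -7, 14] → max 14
[-2, -3, -11, -7, 14, 0] → max 14
[-3, -11, -7, 14, 0, -3] → max 14
Minimum of these is 3.

3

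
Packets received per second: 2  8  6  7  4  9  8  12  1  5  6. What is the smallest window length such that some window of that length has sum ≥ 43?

Extend right; whenever the sum reaches 43, record the length and shrink from the left:
add 2: running sum 2 < 43
add 8: running sum 10 < 43
add 6: running sum 16 < 43
add 7: running sum 23 < 43
add 4: running sum 27 < 43
add 9: running sum 36 < 43
end 6: [2, 8, 6, 7, 4, 9, 8] sum 44, len 7
end 7: [6, 7, 4, 9, 8, 12] sum 46, len 6
end 8: [6, 7, 4, 9, 8, 12, 1] sum 47, len 7
end 9: [7, 4, 9, 8, 12, 1, 5] sum 46, len 7
end 10: [4, 9, 8, 12, 1, 5, 6] sum 45, len 7
Shortest qualifying length: 6.

6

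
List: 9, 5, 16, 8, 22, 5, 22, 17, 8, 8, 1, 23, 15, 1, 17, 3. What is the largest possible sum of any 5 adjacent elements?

74

9 5 16 8 22 → sum 60
5 16 8 22 5 → sum 56
16 8 22 5 22 → sum 73
8 22 5 22 17 → sum 74
22 5 22 17 8 → sum 74
5 22 17 8 8 → sum 60
22 17 8 8 1 → sum 56
17 8 8 1 23 → sum 57
8 8 1 23 15 → sum 55
8 1 23 15 1 → sum 48
1 23 15 1 17 → sum 57
23 15 1 17 3 → sum 59
Largest of these is 74.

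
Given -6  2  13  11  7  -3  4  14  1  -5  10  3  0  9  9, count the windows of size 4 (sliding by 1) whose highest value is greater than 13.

4

[-6, 2, 13, 11] → max 13
[2, 13, 11, 7] → max 13
[13, 11, 7, -3] → max 13
[11, 7, -3, 4] → max 11
[7, -3, 4, 14] → max 14  > 13 ✓
[-3, 4, 14, 1] → max 14  > 13 ✓
[4, 14, 1, -5] → max 14  > 13 ✓
[14, 1, -5, 10] → max 14  > 13 ✓
[1, -5, 10, 3] → max 10
[-5, 10, 3, 0] → max 10
[10, 3, 0, 9] → max 10
[3, 0, 9, 9] → max 9
4 windows satisfy the condition.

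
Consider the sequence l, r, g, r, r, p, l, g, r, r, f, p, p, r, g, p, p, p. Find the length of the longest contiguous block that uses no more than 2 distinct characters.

add l: window [l] (1 distinct), len 1
add r: window [l, r] (2 distinct), len 2
add g: window [r, g] (2 distinct), len 2
add r: window [r, g, r] (2 distinct), len 3
add r: window [r, g, r, r] (2 distinct), len 4
add p: window [r, r, p] (2 distinct), len 3
add l: window [p, l] (2 distinct), len 2
add g: window [l, g] (2 distinct), len 2
add r: window [g, r] (2 distinct), len 2
add r: window [g, r, r] (2 distinct), len 3
add f: window [r, r, f] (2 distinct), len 3
add p: window [f, p] (2 distinct), len 2
add p: window [f, p, p] (2 distinct), len 3
add r: window [p, p, r] (2 distinct), len 3
add g: window [r, g] (2 distinct), len 2
add p: window [g, p] (2 distinct), len 2
add p: window [g, p, p] (2 distinct), len 3
add p: window [g, p, p, p] (2 distinct), len 4
Longest length with ≤2 distinct: 4.

4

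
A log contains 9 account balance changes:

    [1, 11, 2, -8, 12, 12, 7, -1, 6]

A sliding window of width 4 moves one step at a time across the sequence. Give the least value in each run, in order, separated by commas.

[1, 11, 2, -8] → min -8
[11, 2, -8, 12] → min -8
[2, -8, 12, 12] → min -8
[-8, 12, 12, 7] → min -8
[12, 12, 7, -1] → min -1
[12, 7, -1, 6] → min -1

-8, -8, -8, -8, -1, -1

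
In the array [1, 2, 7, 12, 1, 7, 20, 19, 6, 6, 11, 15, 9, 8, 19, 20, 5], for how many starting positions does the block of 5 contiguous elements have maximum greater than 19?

[1, 2, 7, 12, 1] → max 12
[2, 7, 12, 1, 7] → max 12
[7, 12, 1, 7, 20] → max 20  > 19 ✓
[12, 1, 7, 20, 19] → max 20  > 19 ✓
[1, 7, 20, 19, 6] → max 20  > 19 ✓
[7, 20, 19, 6, 6] → max 20  > 19 ✓
[20, 19, 6, 6, 11] → max 20  > 19 ✓
[19, 6, 6, 11, 15] → max 19
[6, 6, 11, 15, 9] → max 15
[6, 11, 15, 9, 8] → max 15
[11, 15, 9, 8, 19] → max 19
[15, 9, 8, 19, 20] → max 20  > 19 ✓
[9, 8, 19, 20, 5] → max 20  > 19 ✓
7 windows satisfy the condition.

7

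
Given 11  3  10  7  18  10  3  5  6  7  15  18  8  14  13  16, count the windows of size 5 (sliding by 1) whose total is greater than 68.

1

(11, 3, 10, 7, 18) → sum 49
(3, 10, 7, 18, 10) → sum 48
(10, 7, 18, 10, 3) → sum 48
(7, 18, 10, 3, 5) → sum 43
(18, 10, 3, 5, 6) → sum 42
(10, 3, 5, 6, 7) → sum 31
(3, 5, 6, 7, 15) → sum 36
(5, 6, 7, 15, 18) → sum 51
(6, 7, 15, 18, 8) → sum 54
(7, 15, 18, 8, 14) → sum 62
(15, 18, 8, 14, 13) → sum 68
(18, 8, 14, 13, 16) → sum 69  > 68 ✓
1 window satisfy the condition.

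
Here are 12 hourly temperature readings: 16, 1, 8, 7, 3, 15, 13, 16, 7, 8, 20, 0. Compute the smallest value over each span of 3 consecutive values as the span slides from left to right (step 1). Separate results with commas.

1, 1, 3, 3, 3, 13, 7, 7, 7, 0

Sliding a size-3 window across the 12 values:
16 1 8 → min 1
1 8 7 → min 1
8 7 3 → min 3
7 3 15 → min 3
3 15 13 → min 3
15 13 16 → min 13
13 16 7 → min 7
16 7 8 → min 7
7 8 20 → min 7
8 20 0 → min 0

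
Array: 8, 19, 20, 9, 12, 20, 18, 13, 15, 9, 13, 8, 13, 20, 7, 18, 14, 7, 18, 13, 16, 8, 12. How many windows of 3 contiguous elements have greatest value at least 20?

8 19 20 → max 20  ≥ 20 ✓
19 20 9 → max 20  ≥ 20 ✓
20 9 12 → max 20  ≥ 20 ✓
9 12 20 → max 20  ≥ 20 ✓
12 20 18 → max 20  ≥ 20 ✓
20 18 13 → max 20  ≥ 20 ✓
18 13 15 → max 18
13 15 9 → max 15
15 9 13 → max 15
9 13 8 → max 13
13 8 13 → max 13
8 13 20 → max 20  ≥ 20 ✓
13 20 7 → max 20  ≥ 20 ✓
20 7 18 → max 20  ≥ 20 ✓
7 18 14 → max 18
18 14 7 → max 18
14 7 18 → max 18
7 18 13 → max 18
18 13 16 → max 18
13 16 8 → max 16
16 8 12 → max 16
9 windows satisfy the condition.

9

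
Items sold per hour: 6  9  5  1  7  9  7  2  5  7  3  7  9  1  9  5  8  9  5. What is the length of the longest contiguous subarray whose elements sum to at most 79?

14

add 6: [6] sum 6, len 1
add 9: [6, 9] sum 15, len 2
add 5: [6, 9, 5] sum 20, len 3
add 1: [6, 9, 5, 1] sum 21, len 4
add 7: [6, 9, 5, 1, 7] sum 28, len 5
add 9: [6, 9, 5, 1, 7, 9] sum 37, len 6
add 7: [6, 9, 5, 1, 7, 9, 7] sum 44, len 7
add 2: [6, 9, 5, 1, 7, 9, 7, 2] sum 46, len 8
add 5: [6, 9, 5, 1, 7, 9, 7, 2, 5] sum 51, len 9
add 7: [6, 9, 5, 1, 7, 9, 7, 2, 5, 7] sum 58, len 10
add 3: [6, 9, 5, 1, 7, 9, 7, 2, 5, 7, 3] sum 61, len 11
add 7: [6, 9, 5, 1, 7, 9, 7, 2, 5, 7, 3, 7] sum 68, len 12
add 9: [6, 9, 5, 1, 7, 9, 7, 2, 5, 7, 3, 7, 9] sum 77, len 13
add 1: [6, 9, 5, 1, 7, 9, 7, 2, 5, 7, 3, 7, 9, 1] sum 78, len 14
add 9: [5, 1, 7, 9, 7, 2, 5, 7, 3, 7, 9, 1, 9] sum 72, len 13
add 5: [5, 1, 7, 9, 7, 2, 5, 7, 3, 7, 9, 1, 9, 5] sum 77, len 14
add 8: [7, 9, 7, 2, 5, 7, 3, 7, 9, 1, 9, 5, 8] sum 79, len 13
add 9: [7, 2, 5, 7, 3, 7, 9, 1, 9, 5, 8, 9] sum 72, len 12
add 5: [7, 2, 5, 7, 3, 7, 9, 1, 9, 5, 8, 9, 5] sum 77, len 13
Longest length seen: 14.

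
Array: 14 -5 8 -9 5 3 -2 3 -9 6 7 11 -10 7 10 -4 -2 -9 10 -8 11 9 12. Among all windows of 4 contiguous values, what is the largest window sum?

(14, -5, 8, -9) → sum 8
(-5, 8, -9, 5) → sum -1
(8, -9, 5, 3) → sum 7
(-9, 5, 3, -2) → sum -3
(5, 3, -2, 3) → sum 9
(3, -2, 3, -9) → sum -5
(-2, 3, -9, 6) → sum -2
(3, -9, 6, 7) → sum 7
(-9, 6, 7, 11) → sum 15
(6, 7, 11, -10) → sum 14
(7, 11, -10, 7) → sum 15
(11, -10, 7, 10) → sum 18
(-10, 7, 10, -4) → sum 3
(7, 10, -4, -2) → sum 11
(10, -4, -2, -9) → sum -5
(-4, -2, -9, 10) → sum -5
(-2, -9, 10, -8) → sum -9
(-9, 10, -8, 11) → sum 4
(10, -8, 11, 9) → sum 22
(-8, 11, 9, 12) → sum 24
Largest of these is 24.

24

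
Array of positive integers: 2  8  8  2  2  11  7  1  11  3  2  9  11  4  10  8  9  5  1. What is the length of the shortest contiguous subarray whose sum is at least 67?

9

add 2: running sum 2 < 67
add 8: running sum 10 < 67
add 8: running sum 18 < 67
add 2: running sum 20 < 67
add 2: running sum 22 < 67
add 11: running sum 33 < 67
add 7: running sum 40 < 67
add 1: running sum 41 < 67
add 11: running sum 52 < 67
add 3: running sum 55 < 67
add 2: running sum 57 < 67
add 9: running sum 66 < 67
end 12: [8, 2, 2, 11, 7, 1, 11, 3, 2, 9, 11] sum 67, len 11
end 13: [8, 2, 2, 11, 7, 1, 11, 3, 2, 9, 11, 4] sum 71, len 12
end 14: [11, 7, 1, 11, 3, 2, 9, 11, 4, 10] sum 69, len 10
end 15: [11, 7, 1, 11, 3, 2, 9, 11, 4, 10, 8] sum 77, len 11
end 16: [11, 3, 2, 9, 11, 4, 10, 8, 9] sum 67, len 9
end 17: [11, 3, 2, 9, 11, 4, 10, 8, 9, 5] sum 72, len 10
end 18: [11, 3, 2, 9, 11, 4, 10, 8, 9, 5, 1] sum 73, len 11
Shortest qualifying length: 9.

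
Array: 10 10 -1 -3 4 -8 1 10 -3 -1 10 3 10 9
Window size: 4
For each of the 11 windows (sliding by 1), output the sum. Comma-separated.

16, 10, -8, -6, 7, 0, 7, 16, 9, 22, 32

Sliding a size-4 window across the 14 values:
[10, 10, -1, -3] → sum 16
[10, -1, -3, 4] → sum 10
[-1, -3, 4, -8] → sum -8
[-3, 4, -8, 1] → sum -6
[4, -8, 1, 10] → sum 7
[-8, 1, 10, -3] → sum 0
[1, 10, -3, -1] → sum 7
[10, -3, -1, 10] → sum 16
[-3, -1, 10, 3] → sum 9
[-1, 10, 3, 10] → sum 22
[10, 3, 10, 9] → sum 32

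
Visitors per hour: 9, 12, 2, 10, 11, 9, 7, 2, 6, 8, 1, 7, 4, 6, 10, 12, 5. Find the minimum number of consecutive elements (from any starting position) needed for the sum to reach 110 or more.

Extend right; whenever the sum reaches 110, record the length and shrink from the left:
add 9: running sum 9 < 110
add 12: running sum 21 < 110
add 2: running sum 23 < 110
add 10: running sum 33 < 110
add 11: running sum 44 < 110
add 9: running sum 53 < 110
add 7: running sum 60 < 110
add 2: running sum 62 < 110
add 6: running sum 68 < 110
add 8: running sum 76 < 110
add 1: running sum 77 < 110
add 7: running sum 84 < 110
add 4: running sum 88 < 110
add 6: running sum 94 < 110
add 10: running sum 104 < 110
add 12: shortest ending here [9, 12, 2, 10, 11, 9, 7, 2, 6, 8, 1, 7, 4, 6, 10, 12] sum 116, len 16
add 5: shortest ending here [12, 2, 10, 11, 9, 7, 2, 6, 8, 1, 7, 4, 6, 10, 12, 5] sum 112, len 16
Shortest qualifying length: 16.

16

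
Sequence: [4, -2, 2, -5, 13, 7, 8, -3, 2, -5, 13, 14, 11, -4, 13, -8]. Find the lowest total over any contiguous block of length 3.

-6

[4, -2, 2] → sum 4
[-2, 2, -5] → sum -5
[2, -5, 13] → sum 10
[-5, 13, 7] → sum 15
[13, 7, 8] → sum 28
[7, 8, -3] → sum 12
[8, -3, 2] → sum 7
[-3, 2, -5] → sum -6
[2, -5, 13] → sum 10
[-5, 13, 14] → sum 22
[13, 14, 11] → sum 38
[14, 11, -4] → sum 21
[11, -4, 13] → sum 20
[-4, 13, -8] → sum 1
Lowest of these is -6.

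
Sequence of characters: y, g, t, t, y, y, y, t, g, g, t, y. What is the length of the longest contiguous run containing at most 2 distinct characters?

[y] 1 distinct, len 1
[y, g] 2 distinct, len 2
[g, t] 2 distinct, len 2
[g, t, t] 2 distinct, len 3
[t, t, y] 2 distinct, len 3
[t, t, y, y] 2 distinct, len 4
[t, t, y, y, y] 2 distinct, len 5
[t, t, y, y, y, t] 2 distinct, len 6
[t, g] 2 distinct, len 2
[t, g, g] 2 distinct, len 3
[t, g, g, t] 2 distinct, len 4
[t, y] 2 distinct, len 2
Longest length with ≤2 distinct: 6.

6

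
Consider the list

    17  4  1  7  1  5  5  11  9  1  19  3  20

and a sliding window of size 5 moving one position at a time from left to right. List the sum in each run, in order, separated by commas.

17 4 1 7 1 → sum 30
4 1 7 1 5 → sum 18
1 7 1 5 5 → sum 19
7 1 5 5 11 → sum 29
1 5 5 11 9 → sum 31
5 5 11 9 1 → sum 31
5 11 9 1 19 → sum 45
11 9 1 19 3 → sum 43
9 1 19 3 20 → sum 52

30, 18, 19, 29, 31, 31, 45, 43, 52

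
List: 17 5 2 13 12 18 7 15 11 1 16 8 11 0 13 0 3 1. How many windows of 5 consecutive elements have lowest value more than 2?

(17, 5, 2, 13, 12) → min 2
(5, 2, 13, 12, 18) → min 2
(2, 13, 12, 18, 7) → min 2
(13, 12, 18, 7, 15) → min 7  > 2 ✓
(12, 18, 7, 15, 11) → min 7  > 2 ✓
(18, 7, 15, 11, 1) → min 1
(7, 15, 11, 1, 16) → min 1
(15, 11, 1, 16, 8) → min 1
(11, 1, 16, 8, 11) → min 1
(1, 16, 8, 11, 0) → min 0
(16, 8, 11, 0, 13) → min 0
(8, 11, 0, 13, 0) → min 0
(11, 0, 13, 0, 3) → min 0
(0, 13, 0, 3, 1) → min 0
2 windows satisfy the condition.

2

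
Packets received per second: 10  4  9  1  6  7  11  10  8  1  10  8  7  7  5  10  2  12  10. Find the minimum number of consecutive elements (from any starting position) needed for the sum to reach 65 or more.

add 10: running sum 10 < 65
add 4: running sum 14 < 65
add 9: running sum 23 < 65
add 1: running sum 24 < 65
add 6: running sum 30 < 65
add 7: running sum 37 < 65
add 11: running sum 48 < 65
add 10: running sum 58 < 65
end 8: [10, 4, 9, 1, 6, 7, 11, 10, 8] sum 66, len 9
end 9: [10, 4, 9, 1, 6, 7, 11, 10, 8, 1] sum 67, len 10
end 10: [4, 9, 1, 6, 7, 11, 10, 8, 1, 10] sum 67, len 10
end 11: [9, 1, 6, 7, 11, 10, 8, 1, 10, 8] sum 71, len 10
end 12: [6, 7, 11, 10, 8, 1, 10, 8, 7] sum 68, len 9
end 13: [7, 11, 10, 8, 1, 10, 8, 7, 7] sum 69, len 9
end 14: [11, 10, 8, 1, 10, 8, 7, 7, 5] sum 67, len 9
end 15: [10, 8, 1, 10, 8, 7, 7, 5, 10] sum 66, len 9
end 16: [10, 8, 1, 10, 8, 7, 7, 5, 10, 2] sum 68, len 10
end 17: [8, 1, 10, 8, 7, 7, 5, 10, 2, 12] sum 70, len 10
end 18: [10, 8, 7, 7, 5, 10, 2, 12, 10] sum 71, len 9
Shortest qualifying length: 9.

9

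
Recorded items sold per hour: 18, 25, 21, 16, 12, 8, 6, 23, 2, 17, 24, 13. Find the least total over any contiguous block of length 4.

39

18 25 21 16 → sum 80
25 21 16 12 → sum 74
21 16 12 8 → sum 57
16 12 8 6 → sum 42
12 8 6 23 → sum 49
8 6 23 2 → sum 39
6 23 2 17 → sum 48
23 2 17 24 → sum 66
2 17 24 13 → sum 56
Least of these is 39.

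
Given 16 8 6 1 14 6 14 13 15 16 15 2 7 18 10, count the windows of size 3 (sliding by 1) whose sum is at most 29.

16 8 6 → sum 30
8 6 1 → sum 15  ≤ 29 ✓
6 1 14 → sum 21  ≤ 29 ✓
1 14 6 → sum 21  ≤ 29 ✓
14 6 14 → sum 34
6 14 13 → sum 33
14 13 15 → sum 42
13 15 16 → sum 44
15 16 15 → sum 46
16 15 2 → sum 33
15 2 7 → sum 24  ≤ 29 ✓
2 7 18 → sum 27  ≤ 29 ✓
7 18 10 → sum 35
5 windows satisfy the condition.

5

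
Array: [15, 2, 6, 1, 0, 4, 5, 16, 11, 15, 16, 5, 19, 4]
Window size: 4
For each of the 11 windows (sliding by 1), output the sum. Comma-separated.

[15, 2, 6, 1] → sum 24
[2, 6, 1, 0] → sum 9
[6, 1, 0, 4] → sum 11
[1, 0, 4, 5] → sum 10
[0, 4, 5, 16] → sum 25
[4, 5, 16, 11] → sum 36
[5, 16, 11, 15] → sum 47
[16, 11, 15, 16] → sum 58
[11, 15, 16, 5] → sum 47
[15, 16, 5, 19] → sum 55
[16, 5, 19, 4] → sum 44

24, 9, 11, 10, 25, 36, 47, 58, 47, 55, 44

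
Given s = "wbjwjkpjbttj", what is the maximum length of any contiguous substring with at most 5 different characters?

[w] 1 distinct, len 1
[w, b] 2 distinct, len 2
[w, b, j] 3 distinct, len 3
[w, b, j, w] 3 distinct, len 4
[w, b, j, w, j] 3 distinct, len 5
[w, b, j, w, j, k] 4 distinct, len 6
[w, b, j, w, j, k, p] 5 distinct, len 7
[w, b, j, w, j, k, p, j] 5 distinct, len 8
[w, b, j, w, j, k, p, j, b] 5 distinct, len 9
[j, k, p, j, b, t] 5 distinct, len 6
[j, k, p, j, b, t, t] 5 distinct, len 7
[j, k, p, j, b, t, t, j] 5 distinct, len 8
Longest length with ≤5 distinct: 9.

9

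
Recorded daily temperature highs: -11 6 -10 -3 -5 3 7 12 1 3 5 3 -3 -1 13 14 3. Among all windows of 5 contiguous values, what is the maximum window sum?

(-11, 6, -10, -3, -5) → sum -23
(6, -10, -3, -5, 3) → sum -9
(-10, -3, -5, 3, 7) → sum -8
(-3, -5, 3, 7, 12) → sum 14
(-5, 3, 7, 12, 1) → sum 18
(3, 7, 12, 1, 3) → sum 26
(7, 12, 1, 3, 5) → sum 28
(12, 1, 3, 5, 3) → sum 24
(1, 3, 5, 3, -3) → sum 9
(3, 5, 3, -3, -1) → sum 7
(5, 3, -3, -1, 13) → sum 17
(3, -3, -1, 13, 14) → sum 26
(-3, -1, 13, 14, 3) → sum 26
Maximum of these is 28.

28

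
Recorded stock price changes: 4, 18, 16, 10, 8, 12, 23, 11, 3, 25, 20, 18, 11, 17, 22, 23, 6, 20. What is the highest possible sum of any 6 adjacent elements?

113

Window sums for each of the 13 positions:
[4, 18, 16, 10, 8, 12] → sum 68
[18, 16, 10, 8, 12, 23] → sum 87
[16, 10, 8, 12, 23, 11] → sum 80
[10, 8, 12, 23, 11, 3] → sum 67
[8, 12, 23, 11, 3, 25] → sum 82
[12, 23, 11, 3, 25, 20] → sum 94
[23, 11, 3, 25, 20, 18] → sum 100
[11, 3, 25, 20, 18, 11] → sum 88
[3, 25, 20, 18, 11, 17] → sum 94
[25, 20, 18, 11, 17, 22] → sum 113
[20, 18, 11, 17, 22, 23] → sum 111
[18, 11, 17, 22, 23, 6] → sum 97
[11, 17, 22, 23, 6, 20] → sum 99
Highest of these is 113.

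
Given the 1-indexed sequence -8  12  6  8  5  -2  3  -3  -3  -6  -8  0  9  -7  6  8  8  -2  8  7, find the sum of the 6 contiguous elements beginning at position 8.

Elements at indices 8..13: -3, -3, -6, -8, 0, 9
sum(-3, -3, -6, -8, 0, 9) = -11

-11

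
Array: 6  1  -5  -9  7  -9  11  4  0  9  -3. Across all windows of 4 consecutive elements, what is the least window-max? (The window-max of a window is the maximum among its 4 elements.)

6

Each size-4 window and its max:
[6, 1, -5, -9] → max 6
[1, -5, -9, 7] → max 7
[-5, -9, 7, -9] → max 7
[-9, 7, -9, 11] → max 11
[7, -9, 11, 4] → max 11
[-9, 11, 4, 0] → max 11
[11, 4, 0, 9] → max 11
[4, 0, 9, -3] → max 9
Least of these is 6.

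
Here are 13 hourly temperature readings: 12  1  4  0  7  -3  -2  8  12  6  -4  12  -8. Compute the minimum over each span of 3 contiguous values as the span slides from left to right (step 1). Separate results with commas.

1, 0, 0, -3, -3, -3, -2, 6, -4, -4, -8

Sliding a size-3 window across the 13 values:
[12, 1, 4] → min 1
[1, 4, 0] → min 0
[4, 0, 7] → min 0
[0, 7, -3] → min -3
[7, -3, -2] → min -3
[-3, -2, 8] → min -3
[-2, 8, 12] → min -2
[8, 12, 6] → min 6
[12, 6, -4] → min -4
[6, -4, 12] → min -4
[-4, 12, -8] → min -8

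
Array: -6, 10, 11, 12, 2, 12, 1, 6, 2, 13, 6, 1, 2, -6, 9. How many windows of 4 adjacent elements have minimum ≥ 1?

9

(-6, 10, 11, 12) → min -6
(10, 11, 12, 2) → min 2  ≥ 1 ✓
(11, 12, 2, 12) → min 2  ≥ 1 ✓
(12, 2, 12, 1) → min 1  ≥ 1 ✓
(2, 12, 1, 6) → min 1  ≥ 1 ✓
(12, 1, 6, 2) → min 1  ≥ 1 ✓
(1, 6, 2, 13) → min 1  ≥ 1 ✓
(6, 2, 13, 6) → min 2  ≥ 1 ✓
(2, 13, 6, 1) → min 1  ≥ 1 ✓
(13, 6, 1, 2) → min 1  ≥ 1 ✓
(6, 1, 2, -6) → min -6
(1, 2, -6, 9) → min -6
9 windows satisfy the condition.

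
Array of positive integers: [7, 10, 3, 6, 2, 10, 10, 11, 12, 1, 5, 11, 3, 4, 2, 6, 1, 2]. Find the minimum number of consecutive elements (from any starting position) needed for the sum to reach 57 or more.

add 7: running sum 7 < 57
add 10: running sum 17 < 57
add 3: running sum 20 < 57
add 6: running sum 26 < 57
add 2: running sum 28 < 57
add 10: running sum 38 < 57
add 10: running sum 48 < 57
end 7: [7, 10, 3, 6, 2, 10, 10, 11] sum 59, len 8
end 8: [10, 3, 6, 2, 10, 10, 11, 12] sum 64, len 8
end 9: [10, 3, 6, 2, 10, 10, 11, 12, 1] sum 65, len 9
end 10: [6, 2, 10, 10, 11, 12, 1, 5] sum 57, len 8
end 11: [10, 10, 11, 12, 1, 5, 11] sum 60, len 7
end 12: [10, 10, 11, 12, 1, 5, 11, 3] sum 63, len 8
end 13: [10, 11, 12, 1, 5, 11, 3, 4] sum 57, len 8
end 14: [10, 11, 12, 1, 5, 11, 3, 4, 2] sum 59, len 9
end 15: [10, 11, 12, 1, 5, 11, 3, 4, 2, 6] sum 65, len 10
end 16: [10, 11, 12, 1, 5, 11, 3, 4, 2, 6, 1] sum 66, len 11
end 17: [11, 12, 1, 5, 11, 3, 4, 2, 6, 1, 2] sum 58, len 11
Shortest qualifying length: 7.

7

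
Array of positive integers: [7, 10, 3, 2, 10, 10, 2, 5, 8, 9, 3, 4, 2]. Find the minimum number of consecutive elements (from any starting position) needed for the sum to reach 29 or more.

add 7: running sum 7 < 29
add 10: running sum 17 < 29
add 3: running sum 20 < 29
add 2: running sum 22 < 29
add 10: shortest ending here [7, 10, 3, 2, 10] sum 32, len 5
add 10: shortest ending here [10, 3, 2, 10, 10] sum 35, len 5
add 2: shortest ending here [10, 3, 2, 10, 10, 2] sum 37, len 6
add 5: shortest ending here [2, 10, 10, 2, 5] sum 29, len 5
add 8: shortest ending here [10, 10, 2, 5, 8] sum 35, len 5
add 9: shortest ending here [10, 2, 5, 8, 9] sum 34, len 5
add 3: shortest ending here [10, 2, 5, 8, 9, 3] sum 37, len 6
add 4: shortest ending here [5, 8, 9, 3, 4] sum 29, len 5
add 2: shortest ending here [5, 8, 9, 3, 4, 2] sum 31, len 6
Shortest qualifying length: 5.

5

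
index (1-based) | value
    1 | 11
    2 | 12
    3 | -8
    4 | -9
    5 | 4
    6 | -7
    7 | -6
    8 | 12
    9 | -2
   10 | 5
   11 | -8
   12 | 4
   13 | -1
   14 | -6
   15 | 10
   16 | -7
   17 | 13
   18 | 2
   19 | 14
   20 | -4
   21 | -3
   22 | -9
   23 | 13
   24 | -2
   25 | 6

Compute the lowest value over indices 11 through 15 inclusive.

Elements at indices 11..15: -8, 4, -1, -6, 10
min(-8, 4, -1, -6, 10) = -8

-8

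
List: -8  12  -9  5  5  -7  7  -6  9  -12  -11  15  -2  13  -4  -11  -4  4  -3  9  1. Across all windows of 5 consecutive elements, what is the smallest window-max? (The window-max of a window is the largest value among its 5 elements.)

4

Each size-5 window and its max:
(-8, 12, -9, 5, 5) → max 12
(12, -9, 5, 5, -7) → max 12
(-9, 5, 5, -7, 7) → max 7
(5, 5, -7, 7, -6) → max 7
(5, -7, 7, -6, 9) → max 9
(-7, 7, -6, 9, -12) → max 9
(7, -6, 9, -12, -11) → max 9
(-6, 9, -12, -11, 15) → max 15
(9, -12, -11, 15, -2) → max 15
(-12, -11, 15, -2, 13) → max 15
(-11, 15, -2, 13, -4) → max 15
(15, -2, 13, -4, -11) → max 15
(-2, 13, -4, -11, -4) → max 13
(13, -4, -11, -4, 4) → max 13
(-4, -11, -4, 4, -3) → max 4
(-11, -4, 4, -3, 9) → max 9
(-4, 4, -3, 9, 1) → max 9
Smallest of these is 4.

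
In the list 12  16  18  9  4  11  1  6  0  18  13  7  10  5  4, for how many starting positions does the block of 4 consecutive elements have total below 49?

11

(12, 16, 18, 9) → sum 55
(16, 18, 9, 4) → sum 47  < 49 ✓
(18, 9, 4, 11) → sum 42  < 49 ✓
(9, 4, 11, 1) → sum 25  < 49 ✓
(4, 11, 1, 6) → sum 22  < 49 ✓
(11, 1, 6, 0) → sum 18  < 49 ✓
(1, 6, 0, 18) → sum 25  < 49 ✓
(6, 0, 18, 13) → sum 37  < 49 ✓
(0, 18, 13, 7) → sum 38  < 49 ✓
(18, 13, 7, 10) → sum 48  < 49 ✓
(13, 7, 10, 5) → sum 35  < 49 ✓
(7, 10, 5, 4) → sum 26  < 49 ✓
11 windows satisfy the condition.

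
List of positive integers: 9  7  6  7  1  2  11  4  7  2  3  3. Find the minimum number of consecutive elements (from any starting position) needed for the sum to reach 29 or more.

4

add 9: running sum 9 < 29
add 7: running sum 16 < 29
add 6: running sum 22 < 29
end 3: [9, 7, 6, 7] sum 29, len 4
end 4: [9, 7, 6, 7, 1] sum 30, len 5
end 5: [9, 7, 6, 7, 1, 2] sum 32, len 6
end 6: [7, 6, 7, 1, 2, 11] sum 34, len 6
end 7: [6, 7, 1, 2, 11, 4] sum 31, len 6
end 8: [7, 1, 2, 11, 4, 7] sum 32, len 6
end 9: [7, 1, 2, 11, 4, 7, 2] sum 34, len 7
end 10: [2, 11, 4, 7, 2, 3] sum 29, len 6
end 11: [11, 4, 7, 2, 3, 3] sum 30, len 6
Shortest qualifying length: 4.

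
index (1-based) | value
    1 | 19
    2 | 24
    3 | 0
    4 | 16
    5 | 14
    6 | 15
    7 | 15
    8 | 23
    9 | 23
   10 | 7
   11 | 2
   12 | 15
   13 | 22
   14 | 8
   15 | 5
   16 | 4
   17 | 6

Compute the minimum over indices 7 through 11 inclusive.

Elements at indices 7..11: 15, 23, 23, 7, 2
min(15, 23, 23, 7, 2) = 2

2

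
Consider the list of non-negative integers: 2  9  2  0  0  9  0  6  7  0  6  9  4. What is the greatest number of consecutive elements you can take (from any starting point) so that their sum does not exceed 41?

11

Extend to the right; shrink from the left whenever the sum exceeds 41:
add 2: [2] sum 2, len 1
add 9: [2, 9] sum 11, len 2
add 2: [2, 9, 2] sum 13, len 3
add 0: [2, 9, 2, 0] sum 13, len 4
add 0: [2, 9, 2, 0, 0] sum 13, len 5
add 9: [2, 9, 2, 0, 0, 9] sum 22, len 6
add 0: [2, 9, 2, 0, 0, 9, 0] sum 22, len 7
add 6: [2, 9, 2, 0, 0, 9, 0, 6] sum 28, len 8
add 7: [2, 9, 2, 0, 0, 9, 0, 6, 7] sum 35, len 9
add 0: [2, 9, 2, 0, 0, 9, 0, 6, 7, 0] sum 35, len 10
add 6: [2, 9, 2, 0, 0, 9, 0, 6, 7, 0, 6] sum 41, len 11
add 9: [2, 0, 0, 9, 0, 6, 7, 0, 6, 9] sum 39, len 10
add 4: [0, 0, 9, 0, 6, 7, 0, 6, 9, 4] sum 41, len 10
Longest length seen: 11.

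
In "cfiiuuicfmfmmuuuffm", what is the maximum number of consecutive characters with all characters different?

5

add c: [c] len 1
add f: [c, f] len 2
add i: [c, f, i] len 3
add i (repeat i, move left end past it): [i] len 1
add u: [i, u] len 2
add u (repeat u, move left end past it): [u] len 1
add i: [u, i] len 2
add c: [u, i, c] len 3
add f: [u, i, c, f] len 4
add m: [u, i, c, f, m] len 5
add f (repeat f, move left end past it): [m, f] len 2
add m (repeat m, move left end past it): [f, m] len 2
add m (repeat m, move left end past it): [m] len 1
add u: [m, u] len 2
add u (repeat u, move left end past it): [u] len 1
add u (repeat u, move left end past it): [u] len 1
add f: [u, f] len 2
add f (repeat f, move left end past it): [f] len 1
add m: [f, m] len 2
Longest all-distinct length: 5.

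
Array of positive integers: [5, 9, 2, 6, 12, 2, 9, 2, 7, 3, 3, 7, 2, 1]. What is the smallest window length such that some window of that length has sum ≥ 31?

5

Extend right; whenever the sum reaches 31, record the length and shrink from the left:
add 5: running sum 5 < 31
add 9: running sum 14 < 31
add 2: running sum 16 < 31
add 6: running sum 22 < 31
add 12: shortest ending here [5, 9, 2, 6, 12] sum 34, len 5
add 2: shortest ending here [9, 2, 6, 12, 2] sum 31, len 5
add 9: shortest ending here [2, 6, 12, 2, 9] sum 31, len 5
add 2: shortest ending here [6, 12, 2, 9, 2] sum 31, len 5
add 7: shortest ending here [12, 2, 9, 2, 7] sum 32, len 5
add 3: shortest ending here [12, 2, 9, 2, 7, 3] sum 35, len 6
add 3: shortest ending here [12, 2, 9, 2, 7, 3, 3] sum 38, len 7
add 7: shortest ending here [9, 2, 7, 3, 3, 7] sum 31, len 6
add 2: shortest ending here [9, 2, 7, 3, 3, 7, 2] sum 33, len 7
add 1: shortest ending here [9, 2, 7, 3, 3, 7, 2, 1] sum 34, len 8
Shortest qualifying length: 5.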